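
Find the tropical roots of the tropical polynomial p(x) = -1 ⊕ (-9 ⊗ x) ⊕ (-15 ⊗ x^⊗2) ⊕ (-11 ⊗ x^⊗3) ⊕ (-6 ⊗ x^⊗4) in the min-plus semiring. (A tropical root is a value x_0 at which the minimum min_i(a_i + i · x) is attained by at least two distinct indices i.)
Roots: {-5, -4, 6, 8}

Each tropical root is a break point of the lower envelope of the lines y = a_i + i · x (there are 5 lines, with slopes 0, 1, ..., 4). Only the lines that attain the minimum somewhere contribute to roots; other lines are dominated. Here the surviving (envelope) indices are i = 4, i = 3, i = 2, i = 1, i = 0.
Intersections between consecutive envelope lines give the roots: for adjacent envelope indices i < j the intersection is x = (a_i − a_j) / (j − i). Reading off the sorted break points: {-5, -4, 6, 8}.
Verification: at each break x_0, at least two indices attain the minimum of min_i(a_i + i · x_0).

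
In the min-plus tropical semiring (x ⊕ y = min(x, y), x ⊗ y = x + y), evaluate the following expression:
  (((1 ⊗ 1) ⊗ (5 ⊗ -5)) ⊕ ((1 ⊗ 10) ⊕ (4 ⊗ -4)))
(((1 ⊗ 1) ⊗ (5 ⊗ -5)) ⊕ ((1 ⊗ 10) ⊕ (4 ⊗ -4))) = 0

Expand innermost to outermost. Recall ⊕ takes the minimum of its arguments and ⊗ takes their sum. Working out the expression (((1 ⊗ 1) ⊗ (5 ⊗ -5)) ⊕ ((1 ⊗ 10) ⊕ (4 ⊗ -4))) gives 0.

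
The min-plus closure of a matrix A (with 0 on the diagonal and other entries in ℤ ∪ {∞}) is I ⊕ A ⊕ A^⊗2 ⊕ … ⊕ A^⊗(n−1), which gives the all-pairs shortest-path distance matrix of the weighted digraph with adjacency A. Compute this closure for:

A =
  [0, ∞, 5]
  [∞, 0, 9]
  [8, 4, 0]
Closure =
  [0, 9, 5]
  [17, 0, 9]
  [8, 4, 0]

This is the Floyd-Warshall all-pairs shortest-path computation. For each intermediate vertex k = 0, 1, …, 2, update dist[i][j] ← min(dist[i][j], dist[i][k] + dist[k][j]). The final matrix gives, for each (i, j), the minimum total weight of any directed path from i to j (possibly empty when i = j).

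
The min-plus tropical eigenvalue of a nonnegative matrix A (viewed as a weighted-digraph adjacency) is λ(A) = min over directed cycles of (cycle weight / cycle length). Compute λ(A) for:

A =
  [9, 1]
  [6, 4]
λ(A) = 7/2

Enumerate directed cycles and compute their means (weight / length). Sample:
  cycle 0 → 0: weight = 9, length = 1, mean = 9/1 ≈ 9.000
  cycle 1 → 1: weight = 4, length = 1, mean = 4/1 ≈ 4.000
  cycle 0 → 1 → 0: weight = 7, length = 2, mean = 7/2 ≈ 3.500
  cycle 1 → 0 → 1: weight = 7, length = 2, mean = 7/2 ≈ 3.500
Minimum mean = 3.500, attained e.g. along the cycle 0 → 1 → 0 with weight 7 and length 2. So λ(A) = 7/2 = 7/2.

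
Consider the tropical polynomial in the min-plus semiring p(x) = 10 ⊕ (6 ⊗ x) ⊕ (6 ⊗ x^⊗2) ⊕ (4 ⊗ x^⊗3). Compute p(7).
p(7) = 10

A tropical monomial a ⊗ x^⊗i evaluates to a + i · x. Evaluating each term at x = 7:
  Term 0 contributes 10 + 0 · 7 = 10
  Term 1 contributes 6 + 1 · 7 = 13
  Term 2 contributes 6 + 2 · 7 = 20
  Term 3 contributes 4 + 3 · 7 = 25
p(7) = ⊕ of these = min[10, 13, 20, 25] = 10.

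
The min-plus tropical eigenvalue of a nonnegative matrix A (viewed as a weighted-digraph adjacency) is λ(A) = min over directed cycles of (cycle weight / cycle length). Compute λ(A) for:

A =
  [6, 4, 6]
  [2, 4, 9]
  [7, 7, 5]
λ(A) = 3

Enumerate directed cycles and compute their means (weight / length). Sample:
  cycle 0 → 0: weight = 6, length = 1, mean = 6/1 ≈ 6.000
  cycle 1 → 1: weight = 4, length = 1, mean = 4/1 ≈ 4.000
  cycle 2 → 2: weight = 5, length = 1, mean = 5/1 ≈ 5.000
  cycle 0 → 1 → 0: weight = 6, length = 2, mean = 6/2 ≈ 3.000
  cycle 0 → 2 → 0: weight = 13, length = 2, mean = 13/2 ≈ 6.500
  cycle 1 → 0 → 1: weight = 6, length = 2, mean = 6/2 ≈ 3.000
Minimum mean = 3.000, attained e.g. along the cycle 0 → 1 → 0 with weight 6 and length 2. So λ(A) = 6/2 = 3.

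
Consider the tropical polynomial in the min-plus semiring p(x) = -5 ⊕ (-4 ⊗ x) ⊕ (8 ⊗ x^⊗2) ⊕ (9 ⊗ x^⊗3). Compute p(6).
p(6) = -5

A tropical monomial a ⊗ x^⊗i evaluates to a + i · x. Evaluating each term at x = 6:
  Term 0 contributes -5 + 0 · 6 = -5
  Term 1 contributes -4 + 1 · 6 = 2
  Term 2 contributes 8 + 2 · 6 = 20
  Term 3 contributes 9 + 3 · 6 = 27
p(6) = ⊕ of these = min[-5, 2, 20, 27] = -5.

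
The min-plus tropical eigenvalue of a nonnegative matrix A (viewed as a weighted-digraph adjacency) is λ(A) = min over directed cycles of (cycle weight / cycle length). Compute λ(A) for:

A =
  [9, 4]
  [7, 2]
λ(A) = 2

Enumerate directed cycles and compute their means (weight / length). Sample:
  cycle 0 → 0: weight = 9, length = 1, mean = 9/1 ≈ 9.000
  cycle 1 → 1: weight = 2, length = 1, mean = 2/1 ≈ 2.000
  cycle 0 → 1 → 0: weight = 11, length = 2, mean = 11/2 ≈ 5.500
  cycle 1 → 0 → 1: weight = 11, length = 2, mean = 11/2 ≈ 5.500
Minimum mean = 2.000, attained e.g. along the cycle 1 → 1 with weight 2 and length 1. So λ(A) = 2/1 = 2.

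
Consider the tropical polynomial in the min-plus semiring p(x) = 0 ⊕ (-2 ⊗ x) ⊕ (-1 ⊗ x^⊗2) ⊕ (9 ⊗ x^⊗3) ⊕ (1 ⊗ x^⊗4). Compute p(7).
p(7) = 0

A tropical monomial a ⊗ x^⊗i evaluates to a + i · x. Evaluating each term at x = 7:
  Term 0 contributes 0 + 0 · 7 = 0
  Term 1 contributes -2 + 1 · 7 = 5
  Term 2 contributes -1 + 2 · 7 = 13
  Term 3 contributes 9 + 3 · 7 = 30
  Term 4 contributes 1 + 4 · 7 = 29
p(7) = ⊕ of these = min[0, 5, 13, 30, 29] = 0.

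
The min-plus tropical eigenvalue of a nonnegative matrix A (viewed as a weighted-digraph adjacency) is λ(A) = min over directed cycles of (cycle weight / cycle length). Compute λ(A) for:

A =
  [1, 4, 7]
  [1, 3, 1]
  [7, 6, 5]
λ(A) = 1

Enumerate directed cycles and compute their means (weight / length). Sample:
  cycle 0 → 0: weight = 1, length = 1, mean = 1/1 ≈ 1.000
  cycle 1 → 1: weight = 3, length = 1, mean = 3/1 ≈ 3.000
  cycle 2 → 2: weight = 5, length = 1, mean = 5/1 ≈ 5.000
  cycle 0 → 1 → 0: weight = 5, length = 2, mean = 5/2 ≈ 2.500
  cycle 0 → 2 → 0: weight = 14, length = 2, mean = 14/2 ≈ 7.000
  cycle 1 → 0 → 1: weight = 5, length = 2, mean = 5/2 ≈ 2.500
Minimum mean = 1.000, attained e.g. along the cycle 0 → 0 with weight 1 and length 1. So λ(A) = 1/1 = 1.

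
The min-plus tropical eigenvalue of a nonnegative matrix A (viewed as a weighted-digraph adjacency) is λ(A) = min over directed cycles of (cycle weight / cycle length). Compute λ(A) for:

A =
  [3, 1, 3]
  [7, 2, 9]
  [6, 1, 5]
λ(A) = 2

Enumerate directed cycles and compute their means (weight / length). Sample:
  cycle 0 → 0: weight = 3, length = 1, mean = 3/1 ≈ 3.000
  cycle 1 → 1: weight = 2, length = 1, mean = 2/1 ≈ 2.000
  cycle 2 → 2: weight = 5, length = 1, mean = 5/1 ≈ 5.000
  cycle 0 → 1 → 0: weight = 8, length = 2, mean = 8/2 ≈ 4.000
  cycle 0 → 2 → 0: weight = 9, length = 2, mean = 9/2 ≈ 4.500
  cycle 1 → 0 → 1: weight = 8, length = 2, mean = 8/2 ≈ 4.000
Minimum mean = 2.000, attained e.g. along the cycle 1 → 1 with weight 2 and length 1. So λ(A) = 2/1 = 2.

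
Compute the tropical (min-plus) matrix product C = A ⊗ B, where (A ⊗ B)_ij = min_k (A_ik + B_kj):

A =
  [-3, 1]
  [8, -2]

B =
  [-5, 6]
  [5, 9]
A ⊗ B =
  [-8, 3]
  [3, 7]

Apply the min-plus product entry-by-entry:
  C[0][0] = min over k of (A[0][0] + B[0][0] = -3 + -5 = -8, A[0][1] + B[1][0] = 1 + 5 = 6) = -8 (attained at k = 0)
  C[0][1] = min over k of (A[0][0] + B[0][1] = -3 + 6 = 3, A[0][1] + B[1][1] = 1 + 9 = 10) = 3 (attained at k = 0)
  C[1][0] = min over k of (A[1][0] + B[0][0] = 8 + -5 = 3, A[1][1] + B[1][0] = -2 + 5 = 3) = 3 (attained at k = 0)
  C[1][1] = min over k of (A[1][0] + B[0][1] = 8 + 6 = 14, A[1][1] + B[1][1] = -2 + 9 = 7) = 7 (attained at k = 1)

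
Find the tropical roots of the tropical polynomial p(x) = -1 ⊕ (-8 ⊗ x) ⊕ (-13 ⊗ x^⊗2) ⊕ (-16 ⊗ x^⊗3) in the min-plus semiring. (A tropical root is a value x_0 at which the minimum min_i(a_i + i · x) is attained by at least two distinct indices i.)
Roots: {3, 5, 7}

Each tropical root is a break point of the lower envelope of the lines y = a_i + i · x (there are 4 lines, with slopes 0, 1, ..., 3). Only the lines that attain the minimum somewhere contribute to roots; other lines are dominated. Here the surviving (envelope) indices are i = 3, i = 2, i = 1, i = 0.
Intersections between consecutive envelope lines give the roots: for adjacent envelope indices i < j the intersection is x = (a_i − a_j) / (j − i). Reading off the sorted break points: {3, 5, 7}.
Verification: at each break x_0, at least two indices attain the minimum of min_i(a_i + i · x_0).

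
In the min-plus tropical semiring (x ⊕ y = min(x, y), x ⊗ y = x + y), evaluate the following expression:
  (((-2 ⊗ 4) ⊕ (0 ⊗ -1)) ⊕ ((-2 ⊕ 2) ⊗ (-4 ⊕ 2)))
(((-2 ⊗ 4) ⊕ (0 ⊗ -1)) ⊕ ((-2 ⊕ 2) ⊗ (-4 ⊕ 2))) = -6

Expand innermost to outermost. Recall ⊕ takes the minimum of its arguments and ⊗ takes their sum. Working out the expression (((-2 ⊗ 4) ⊕ (0 ⊗ -1)) ⊕ ((-2 ⊕ 2) ⊗ (-4 ⊕ 2))) gives -6.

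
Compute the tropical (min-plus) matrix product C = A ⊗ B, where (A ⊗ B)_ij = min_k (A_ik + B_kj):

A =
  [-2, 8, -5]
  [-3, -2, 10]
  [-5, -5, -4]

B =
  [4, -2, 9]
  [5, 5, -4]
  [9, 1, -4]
A ⊗ B =
  [2, -4, -9]
  [1, -5, -6]
  [-1, -7, -9]

Apply the min-plus product entry-by-entry:
  C[0][0] = min over k of (A[0][0] + B[0][0] = -2 + 4 = 2, A[0][1] + B[1][0] = 8 + 5 = 13, A[0][2] + B[2][0] = -5 + 9 = 4) = 2 (attained at k = 0)
  C[0][1] = min over k of (A[0][0] + B[0][1] = -2 + -2 = -4, A[0][1] + B[1][1] = 8 + 5 = 13, A[0][2] + B[2][1] = -5 + 1 = -4) = -4 (attained at k = 0)
  C[0][2] = min over k of (A[0][0] + B[0][2] = -2 + 9 = 7, A[0][1] + B[1][2] = 8 + -4 = 4, A[0][2] + B[2][2] = -5 + -4 = -9) = -9 (attained at k = 2)
  C[1][0] = min over k of (A[1][0] + B[0][0] = -3 + 4 = 1, A[1][1] + B[1][0] = -2 + 5 = 3, A[1][2] + B[2][0] = 10 + 9 = 19) = 1 (attained at k = 0)
  C[1][1] = min over k of (A[1][0] + B[0][1] = -3 + -2 = -5, A[1][1] + B[1][1] = -2 + 5 = 3, A[1][2] + B[2][1] = 10 + 1 = 11) = -5 (attained at k = 0)
  C[1][2] = min over k of (A[1][0] + B[0][2] = -3 + 9 = 6, A[1][1] + B[1][2] = -2 + -4 = -6, A[1][2] + B[2][2] = 10 + -4 = 6) = -6 (attained at k = 1)
  C[2][0] = min over k of (A[2][0] + B[0][0] = -5 + 4 = -1, A[2][1] + B[1][0] = -5 + 5 = 0, A[2][2] + B[2][0] = -4 + 9 = 5) = -1 (attained at k = 0)
  C[2][1] = min over k of (A[2][0] + B[0][1] = -5 + -2 = -7, A[2][1] + B[1][1] = -5 + 5 = 0, A[2][2] + B[2][1] = -4 + 1 = -3) = -7 (attained at k = 0)
  C[2][2] = min over k of (A[2][0] + B[0][2] = -5 + 9 = 4, A[2][1] + B[1][2] = -5 + -4 = -9, A[2][2] + B[2][2] = -4 + -4 = -8) = -9 (attained at k = 1)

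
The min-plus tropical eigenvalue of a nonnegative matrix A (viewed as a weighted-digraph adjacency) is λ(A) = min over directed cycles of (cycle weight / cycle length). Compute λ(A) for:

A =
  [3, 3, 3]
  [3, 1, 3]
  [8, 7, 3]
λ(A) = 1

Enumerate directed cycles and compute their means (weight / length). Sample:
  cycle 0 → 0: weight = 3, length = 1, mean = 3/1 ≈ 3.000
  cycle 1 → 1: weight = 1, length = 1, mean = 1/1 ≈ 1.000
  cycle 2 → 2: weight = 3, length = 1, mean = 3/1 ≈ 3.000
  cycle 0 → 1 → 0: weight = 6, length = 2, mean = 6/2 ≈ 3.000
  cycle 0 → 2 → 0: weight = 11, length = 2, mean = 11/2 ≈ 5.500
  cycle 1 → 0 → 1: weight = 6, length = 2, mean = 6/2 ≈ 3.000
Minimum mean = 1.000, attained e.g. along the cycle 1 → 1 with weight 1 and length 1. So λ(A) = 1/1 = 1.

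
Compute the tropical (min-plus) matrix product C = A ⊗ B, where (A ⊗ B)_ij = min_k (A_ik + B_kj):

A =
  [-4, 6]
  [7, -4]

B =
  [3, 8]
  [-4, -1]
A ⊗ B =
  [-1, 4]
  [-8, -5]

Apply the min-plus product entry-by-entry:
  C[0][0] = min over k of (A[0][0] + B[0][0] = -4 + 3 = -1, A[0][1] + B[1][0] = 6 + -4 = 2) = -1 (attained at k = 0)
  C[0][1] = min over k of (A[0][0] + B[0][1] = -4 + 8 = 4, A[0][1] + B[1][1] = 6 + -1 = 5) = 4 (attained at k = 0)
  C[1][0] = min over k of (A[1][0] + B[0][0] = 7 + 3 = 10, A[1][1] + B[1][0] = -4 + -4 = -8) = -8 (attained at k = 1)
  C[1][1] = min over k of (A[1][0] + B[0][1] = 7 + 8 = 15, A[1][1] + B[1][1] = -4 + -1 = -5) = -5 (attained at k = 1)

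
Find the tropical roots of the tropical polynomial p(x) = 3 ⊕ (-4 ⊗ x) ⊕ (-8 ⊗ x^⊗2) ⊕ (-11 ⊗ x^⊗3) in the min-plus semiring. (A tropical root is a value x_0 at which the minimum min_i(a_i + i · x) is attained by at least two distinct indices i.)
Roots: {3, 4, 7}

Each tropical root is a break point of the lower envelope of the lines y = a_i + i · x (there are 4 lines, with slopes 0, 1, ..., 3). Only the lines that attain the minimum somewhere contribute to roots; other lines are dominated. Here the surviving (envelope) indices are i = 3, i = 2, i = 1, i = 0.
Intersections between consecutive envelope lines give the roots: for adjacent envelope indices i < j the intersection is x = (a_i − a_j) / (j − i). Reading off the sorted break points: {3, 4, 7}.
Verification: at each break x_0, at least two indices attain the minimum of min_i(a_i + i · x_0).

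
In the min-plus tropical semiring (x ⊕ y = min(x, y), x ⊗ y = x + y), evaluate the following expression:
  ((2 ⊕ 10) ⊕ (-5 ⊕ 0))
((2 ⊕ 10) ⊕ (-5 ⊕ 0)) = -5

Expand innermost to outermost. Recall ⊕ takes the minimum of its arguments and ⊗ takes their sum. Working out the expression ((2 ⊕ 10) ⊕ (-5 ⊕ 0)) gives -5.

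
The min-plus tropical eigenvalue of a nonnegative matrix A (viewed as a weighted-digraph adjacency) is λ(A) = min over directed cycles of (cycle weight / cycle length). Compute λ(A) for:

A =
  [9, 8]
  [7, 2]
λ(A) = 2

Enumerate directed cycles and compute their means (weight / length). Sample:
  cycle 0 → 0: weight = 9, length = 1, mean = 9/1 ≈ 9.000
  cycle 1 → 1: weight = 2, length = 1, mean = 2/1 ≈ 2.000
  cycle 0 → 1 → 0: weight = 15, length = 2, mean = 15/2 ≈ 7.500
  cycle 1 → 0 → 1: weight = 15, length = 2, mean = 15/2 ≈ 7.500
Minimum mean = 2.000, attained e.g. along the cycle 1 → 1 with weight 2 and length 1. So λ(A) = 2/1 = 2.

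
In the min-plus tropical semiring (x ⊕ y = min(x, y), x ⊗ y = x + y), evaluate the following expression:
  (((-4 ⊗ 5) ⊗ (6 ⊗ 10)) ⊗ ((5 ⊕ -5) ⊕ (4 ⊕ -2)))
(((-4 ⊗ 5) ⊗ (6 ⊗ 10)) ⊗ ((5 ⊕ -5) ⊕ (4 ⊕ -2))) = 12

Expand innermost to outermost. Recall ⊕ takes the minimum of its arguments and ⊗ takes their sum. Working out the expression (((-4 ⊗ 5) ⊗ (6 ⊗ 10)) ⊗ ((5 ⊕ -5) ⊕ (4 ⊕ -2))) gives 12.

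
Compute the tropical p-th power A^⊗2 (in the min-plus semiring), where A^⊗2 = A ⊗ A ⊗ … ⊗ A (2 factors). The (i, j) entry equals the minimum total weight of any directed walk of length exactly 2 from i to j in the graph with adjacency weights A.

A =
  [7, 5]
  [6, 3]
A^⊗2 =
  [11, 8]
  [9, 6]

Each entry (A^⊗2)_ij equals the minimum over all length-2 walks i = v_0 → v_1 → … → v_2 = j of Σ_t A[v_t][v_{t+1}]. For example, for (i, j) = (0, 1) we minimise over 2 possible intermediate vertex sequences; the minimum is 8, attained along the walk 0 → 1 → 1.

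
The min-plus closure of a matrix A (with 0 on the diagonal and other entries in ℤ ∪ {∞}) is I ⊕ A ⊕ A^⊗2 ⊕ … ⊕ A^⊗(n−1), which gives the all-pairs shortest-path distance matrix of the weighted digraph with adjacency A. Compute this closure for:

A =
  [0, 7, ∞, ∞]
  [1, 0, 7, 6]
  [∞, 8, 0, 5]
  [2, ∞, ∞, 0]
Closure =
  [0, 7, 14, 13]
  [1, 0, 7, 6]
  [7, 8, 0, 5]
  [2, 9, 16, 0]

This is the Floyd-Warshall all-pairs shortest-path computation. For each intermediate vertex k = 0, 1, …, 3, update dist[i][j] ← min(dist[i][j], dist[i][k] + dist[k][j]). The final matrix gives, for each (i, j), the minimum total weight of any directed path from i to j (possibly empty when i = j).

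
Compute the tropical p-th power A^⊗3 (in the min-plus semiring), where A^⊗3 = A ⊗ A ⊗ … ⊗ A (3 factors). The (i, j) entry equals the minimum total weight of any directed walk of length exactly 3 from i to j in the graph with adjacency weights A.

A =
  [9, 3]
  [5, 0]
A^⊗3 =
  [8, 3]
  [5, 0]

Each entry (A^⊗3)_ij equals the minimum over all length-3 walks i = v_0 → v_1 → … → v_3 = j of Σ_t A[v_t][v_{t+1}]. For example, for (i, j) = (0, 1) we minimise over 4 possible intermediate vertex sequences; the minimum is 3, attained along the walk 0 → 1 → 1 → 1.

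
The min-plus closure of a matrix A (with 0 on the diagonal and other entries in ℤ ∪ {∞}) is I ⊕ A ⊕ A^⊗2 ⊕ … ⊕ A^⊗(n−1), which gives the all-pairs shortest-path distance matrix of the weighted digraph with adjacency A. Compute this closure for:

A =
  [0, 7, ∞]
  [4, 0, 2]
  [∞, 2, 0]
Closure =
  [0, 7, 9]
  [4, 0, 2]
  [6, 2, 0]

This is the Floyd-Warshall all-pairs shortest-path computation. For each intermediate vertex k = 0, 1, …, 2, update dist[i][j] ← min(dist[i][j], dist[i][k] + dist[k][j]). The final matrix gives, for each (i, j), the minimum total weight of any directed path from i to j (possibly empty when i = j).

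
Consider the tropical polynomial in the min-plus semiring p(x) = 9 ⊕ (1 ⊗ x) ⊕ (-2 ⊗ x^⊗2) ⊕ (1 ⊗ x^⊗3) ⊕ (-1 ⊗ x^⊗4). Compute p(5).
p(5) = 6

A tropical monomial a ⊗ x^⊗i evaluates to a + i · x. Evaluating each term at x = 5:
  Term 0 contributes 9 + 0 · 5 = 9
  Term 1 contributes 1 + 1 · 5 = 6
  Term 2 contributes -2 + 2 · 5 = 8
  Term 3 contributes 1 + 3 · 5 = 16
  Term 4 contributes -1 + 4 · 5 = 19
p(5) = ⊕ of these = min[9, 6, 8, 16, 19] = 6.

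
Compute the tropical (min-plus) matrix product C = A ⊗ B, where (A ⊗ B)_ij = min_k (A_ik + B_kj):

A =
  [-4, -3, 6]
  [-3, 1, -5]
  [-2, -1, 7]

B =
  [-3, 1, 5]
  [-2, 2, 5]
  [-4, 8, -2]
A ⊗ B =
  [-7, -3, 1]
  [-9, -2, -7]
  [-5, -1, 3]

Apply the min-plus product entry-by-entry:
  C[0][0] = min over k of (A[0][0] + B[0][0] = -4 + -3 = -7, A[0][1] + B[1][0] = -3 + -2 = -5, A[0][2] + B[2][0] = 6 + -4 = 2) = -7 (attained at k = 0)
  C[0][1] = min over k of (A[0][0] + B[0][1] = -4 + 1 = -3, A[0][1] + B[1][1] = -3 + 2 = -1, A[0][2] + B[2][1] = 6 + 8 = 14) = -3 (attained at k = 0)
  C[0][2] = min over k of (A[0][0] + B[0][2] = -4 + 5 = 1, A[0][1] + B[1][2] = -3 + 5 = 2, A[0][2] + B[2][2] = 6 + -2 = 4) = 1 (attained at k = 0)
  C[1][0] = min over k of (A[1][0] + B[0][0] = -3 + -3 = -6, A[1][1] + B[1][0] = 1 + -2 = -1, A[1][2] + B[2][0] = -5 + -4 = -9) = -9 (attained at k = 2)
  C[1][1] = min over k of (A[1][0] + B[0][1] = -3 + 1 = -2, A[1][1] + B[1][1] = 1 + 2 = 3, A[1][2] + B[2][1] = -5 + 8 = 3) = -2 (attained at k = 0)
  C[1][2] = min over k of (A[1][0] + B[0][2] = -3 + 5 = 2, A[1][1] + B[1][2] = 1 + 5 = 6, A[1][2] + B[2][2] = -5 + -2 = -7) = -7 (attained at k = 2)
  C[2][0] = min over k of (A[2][0] + B[0][0] = -2 + -3 = -5, A[2][1] + B[1][0] = -1 + -2 = -3, A[2][2] + B[2][0] = 7 + -4 = 3) = -5 (attained at k = 0)
  C[2][1] = min over k of (A[2][0] + B[0][1] = -2 + 1 = -1, A[2][1] + B[1][1] = -1 + 2 = 1, A[2][2] + B[2][1] = 7 + 8 = 15) = -1 (attained at k = 0)
  C[2][2] = min over k of (A[2][0] + B[0][2] = -2 + 5 = 3, A[2][1] + B[1][2] = -1 + 5 = 4, A[2][2] + B[2][2] = 7 + -2 = 5) = 3 (attained at k = 0)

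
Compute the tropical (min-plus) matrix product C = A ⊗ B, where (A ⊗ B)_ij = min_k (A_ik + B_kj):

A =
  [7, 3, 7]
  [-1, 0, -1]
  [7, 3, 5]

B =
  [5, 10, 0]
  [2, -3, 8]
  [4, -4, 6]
A ⊗ B =
  [5, 0, 7]
  [2, -5, -1]
  [5, 0, 7]

Apply the min-plus product entry-by-entry:
  C[0][0] = min over k of (A[0][0] + B[0][0] = 7 + 5 = 12, A[0][1] + B[1][0] = 3 + 2 = 5, A[0][2] + B[2][0] = 7 + 4 = 11) = 5 (attained at k = 1)
  C[0][1] = min over k of (A[0][0] + B[0][1] = 7 + 10 = 17, A[0][1] + B[1][1] = 3 + -3 = 0, A[0][2] + B[2][1] = 7 + -4 = 3) = 0 (attained at k = 1)
  C[0][2] = min over k of (A[0][0] + B[0][2] = 7 + 0 = 7, A[0][1] + B[1][2] = 3 + 8 = 11, A[0][2] + B[2][2] = 7 + 6 = 13) = 7 (attained at k = 0)
  C[1][0] = min over k of (A[1][0] + B[0][0] = -1 + 5 = 4, A[1][1] + B[1][0] = 0 + 2 = 2, A[1][2] + B[2][0] = -1 + 4 = 3) = 2 (attained at k = 1)
  C[1][1] = min over k of (A[1][0] + B[0][1] = -1 + 10 = 9, A[1][1] + B[1][1] = 0 + -3 = -3, A[1][2] + B[2][1] = -1 + -4 = -5) = -5 (attained at k = 2)
  C[1][2] = min over k of (A[1][0] + B[0][2] = -1 + 0 = -1, A[1][1] + B[1][2] = 0 + 8 = 8, A[1][2] + B[2][2] = -1 + 6 = 5) = -1 (attained at k = 0)
  C[2][0] = min over k of (A[2][0] + B[0][0] = 7 + 5 = 12, A[2][1] + B[1][0] = 3 + 2 = 5, A[2][2] + B[2][0] = 5 + 4 = 9) = 5 (attained at k = 1)
  C[2][1] = min over k of (A[2][0] + B[0][1] = 7 + 10 = 17, A[2][1] + B[1][1] = 3 + -3 = 0, A[2][2] + B[2][1] = 5 + -4 = 1) = 0 (attained at k = 1)
  C[2][2] = min over k of (A[2][0] + B[0][2] = 7 + 0 = 7, A[2][1] + B[1][2] = 3 + 8 = 11, A[2][2] + B[2][2] = 5 + 6 = 11) = 7 (attained at k = 0)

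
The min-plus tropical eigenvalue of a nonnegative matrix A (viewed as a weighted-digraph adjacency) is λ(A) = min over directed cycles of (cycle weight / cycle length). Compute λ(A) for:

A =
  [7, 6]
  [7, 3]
λ(A) = 3

Enumerate directed cycles and compute their means (weight / length). Sample:
  cycle 0 → 0: weight = 7, length = 1, mean = 7/1 ≈ 7.000
  cycle 1 → 1: weight = 3, length = 1, mean = 3/1 ≈ 3.000
  cycle 0 → 1 → 0: weight = 13, length = 2, mean = 13/2 ≈ 6.500
  cycle 1 → 0 → 1: weight = 13, length = 2, mean = 13/2 ≈ 6.500
Minimum mean = 3.000, attained e.g. along the cycle 1 → 1 with weight 3 and length 1. So λ(A) = 3/1 = 3.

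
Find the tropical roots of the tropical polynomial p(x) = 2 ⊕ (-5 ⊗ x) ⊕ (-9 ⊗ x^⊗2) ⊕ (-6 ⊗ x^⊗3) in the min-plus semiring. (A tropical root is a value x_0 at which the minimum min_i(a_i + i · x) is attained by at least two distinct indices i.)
Roots: {-3, 4, 7}

Each tropical root is a break point of the lower envelope of the lines y = a_i + i · x (there are 4 lines, with slopes 0, 1, ..., 3). Only the lines that attain the minimum somewhere contribute to roots; other lines are dominated. Here the surviving (envelope) indices are i = 3, i = 2, i = 1, i = 0.
Intersections between consecutive envelope lines give the roots: for adjacent envelope indices i < j the intersection is x = (a_i − a_j) / (j − i). Reading off the sorted break points: {-3, 4, 7}.
Verification: at each break x_0, at least two indices attain the minimum of min_i(a_i + i · x_0).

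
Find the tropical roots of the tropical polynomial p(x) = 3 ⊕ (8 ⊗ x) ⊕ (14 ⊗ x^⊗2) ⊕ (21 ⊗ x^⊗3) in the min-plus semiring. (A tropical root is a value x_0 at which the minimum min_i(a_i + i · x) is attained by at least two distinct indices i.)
Roots: {-7, -6, -5}

Each tropical root is a break point of the lower envelope of the lines y = a_i + i · x (there are 4 lines, with slopes 0, 1, ..., 3). Only the lines that attain the minimum somewhere contribute to roots; other lines are dominated. Here the surviving (envelope) indices are i = 3, i = 2, i = 1, i = 0.
Intersections between consecutive envelope lines give the roots: for adjacent envelope indices i < j the intersection is x = (a_i − a_j) / (j − i). Reading off the sorted break points: {-7, -6, -5}.
Verification: at each break x_0, at least two indices attain the minimum of min_i(a_i + i · x_0).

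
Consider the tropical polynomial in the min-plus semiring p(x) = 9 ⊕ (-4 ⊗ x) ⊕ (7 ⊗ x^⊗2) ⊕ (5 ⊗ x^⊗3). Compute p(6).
p(6) = 2

A tropical monomial a ⊗ x^⊗i evaluates to a + i · x. Evaluating each term at x = 6:
  Term 0 contributes 9 + 0 · 6 = 9
  Term 1 contributes -4 + 1 · 6 = 2
  Term 2 contributes 7 + 2 · 6 = 19
  Term 3 contributes 5 + 3 · 6 = 23
p(6) = ⊕ of these = min[9, 2, 19, 23] = 2.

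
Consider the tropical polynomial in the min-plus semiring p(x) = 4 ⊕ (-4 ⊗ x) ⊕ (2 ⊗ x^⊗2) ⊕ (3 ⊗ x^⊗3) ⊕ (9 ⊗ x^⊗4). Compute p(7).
p(7) = 3

A tropical monomial a ⊗ x^⊗i evaluates to a + i · x. Evaluating each term at x = 7:
  Term 0 contributes 4 + 0 · 7 = 4
  Term 1 contributes -4 + 1 · 7 = 3
  Term 2 contributes 2 + 2 · 7 = 16
  Term 3 contributes 3 + 3 · 7 = 24
  Term 4 contributes 9 + 4 · 7 = 37
p(7) = ⊕ of these = min[4, 3, 16, 24, 37] = 3.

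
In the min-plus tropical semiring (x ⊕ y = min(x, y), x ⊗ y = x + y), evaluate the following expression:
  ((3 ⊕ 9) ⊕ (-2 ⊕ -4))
((3 ⊕ 9) ⊕ (-2 ⊕ -4)) = -4

Expand innermost to outermost. Recall ⊕ takes the minimum of its arguments and ⊗ takes their sum. Working out the expression ((3 ⊕ 9) ⊕ (-2 ⊕ -4)) gives -4.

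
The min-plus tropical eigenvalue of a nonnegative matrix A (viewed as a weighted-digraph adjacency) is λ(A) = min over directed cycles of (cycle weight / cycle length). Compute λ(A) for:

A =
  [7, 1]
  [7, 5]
λ(A) = 4

Enumerate directed cycles and compute their means (weight / length). Sample:
  cycle 0 → 0: weight = 7, length = 1, mean = 7/1 ≈ 7.000
  cycle 1 → 1: weight = 5, length = 1, mean = 5/1 ≈ 5.000
  cycle 0 → 1 → 0: weight = 8, length = 2, mean = 8/2 ≈ 4.000
  cycle 1 → 0 → 1: weight = 8, length = 2, mean = 8/2 ≈ 4.000
Minimum mean = 4.000, attained e.g. along the cycle 0 → 1 → 0 with weight 8 and length 2. So λ(A) = 8/2 = 4.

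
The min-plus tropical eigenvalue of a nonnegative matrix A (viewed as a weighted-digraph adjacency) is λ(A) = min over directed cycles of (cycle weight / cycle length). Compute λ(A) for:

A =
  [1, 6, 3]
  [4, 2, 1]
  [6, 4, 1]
λ(A) = 1

Enumerate directed cycles and compute their means (weight / length). Sample:
  cycle 0 → 0: weight = 1, length = 1, mean = 1/1 ≈ 1.000
  cycle 1 → 1: weight = 2, length = 1, mean = 2/1 ≈ 2.000
  cycle 2 → 2: weight = 1, length = 1, mean = 1/1 ≈ 1.000
  cycle 0 → 1 → 0: weight = 10, length = 2, mean = 10/2 ≈ 5.000
  cycle 0 → 2 → 0: weight = 9, length = 2, mean = 9/2 ≈ 4.500
  cycle 1 → 0 → 1: weight = 10, length = 2, mean = 10/2 ≈ 5.000
Minimum mean = 1.000, attained e.g. along the cycle 0 → 0 with weight 1 and length 1. So λ(A) = 1/1 = 1.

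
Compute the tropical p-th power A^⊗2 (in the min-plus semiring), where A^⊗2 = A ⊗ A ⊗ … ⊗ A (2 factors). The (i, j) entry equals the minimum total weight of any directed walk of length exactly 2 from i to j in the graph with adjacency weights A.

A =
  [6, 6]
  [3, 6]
A^⊗2 =
  [9, 12]
  [9, 9]

Each entry (A^⊗2)_ij equals the minimum over all length-2 walks i = v_0 → v_1 → … → v_2 = j of Σ_t A[v_t][v_{t+1}]. For example, for (i, j) = (0, 1) we minimise over 2 possible intermediate vertex sequences; the minimum is 12, attained along the walk 0 → 0 → 1.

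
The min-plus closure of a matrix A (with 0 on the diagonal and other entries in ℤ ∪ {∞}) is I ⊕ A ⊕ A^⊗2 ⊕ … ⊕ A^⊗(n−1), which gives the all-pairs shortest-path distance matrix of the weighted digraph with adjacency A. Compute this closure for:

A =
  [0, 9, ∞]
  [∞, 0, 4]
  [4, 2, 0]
Closure =
  [0, 9, 13]
  [8, 0, 4]
  [4, 2, 0]

This is the Floyd-Warshall all-pairs shortest-path computation. For each intermediate vertex k = 0, 1, …, 2, update dist[i][j] ← min(dist[i][j], dist[i][k] + dist[k][j]). The final matrix gives, for each (i, j), the minimum total weight of any directed path from i to j (possibly empty when i = j).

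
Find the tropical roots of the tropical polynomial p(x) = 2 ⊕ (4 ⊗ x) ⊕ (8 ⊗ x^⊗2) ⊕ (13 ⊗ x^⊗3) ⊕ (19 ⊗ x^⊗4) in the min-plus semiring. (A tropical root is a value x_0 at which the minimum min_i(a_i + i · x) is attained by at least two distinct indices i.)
Roots: {-6, -5, -4, -2}

Each tropical root is a break point of the lower envelope of the lines y = a_i + i · x (there are 5 lines, with slopes 0, 1, ..., 4). Only the lines that attain the minimum somewhere contribute to roots; other lines are dominated. Here the surviving (envelope) indices are i = 4, i = 3, i = 2, i = 1, i = 0.
Intersections between consecutive envelope lines give the roots: for adjacent envelope indices i < j the intersection is x = (a_i − a_j) / (j − i). Reading off the sorted break points: {-6, -5, -4, -2}.
Verification: at each break x_0, at least two indices attain the minimum of min_i(a_i + i · x_0).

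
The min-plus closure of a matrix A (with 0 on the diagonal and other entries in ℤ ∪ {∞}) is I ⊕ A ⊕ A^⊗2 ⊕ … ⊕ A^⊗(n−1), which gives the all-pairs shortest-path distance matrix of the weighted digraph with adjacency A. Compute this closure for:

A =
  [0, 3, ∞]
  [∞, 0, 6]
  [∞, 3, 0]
Closure =
  [0, 3, 9]
  [∞, 0, 6]
  [∞, 3, 0]

This is the Floyd-Warshall all-pairs shortest-path computation. For each intermediate vertex k = 0, 1, …, 2, update dist[i][j] ← min(dist[i][j], dist[i][k] + dist[k][j]). The final matrix gives, for each (i, j), the minimum total weight of any directed path from i to j (possibly empty when i = j).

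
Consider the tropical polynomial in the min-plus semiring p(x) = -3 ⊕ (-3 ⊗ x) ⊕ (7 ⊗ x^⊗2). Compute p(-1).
p(-1) = -4

A tropical monomial a ⊗ x^⊗i evaluates to a + i · x. Evaluating each term at x = -1:
  Term 0 contributes -3 + 0 · -1 = -3
  Term 1 contributes -3 + 1 · -1 = -4
  Term 2 contributes 7 + 2 · -1 = 5
p(-1) = ⊕ of these = min[-3, -4, 5] = -4.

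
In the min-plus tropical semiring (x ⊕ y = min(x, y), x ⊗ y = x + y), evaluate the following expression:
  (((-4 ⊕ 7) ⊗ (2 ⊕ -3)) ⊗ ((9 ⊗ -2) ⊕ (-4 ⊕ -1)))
(((-4 ⊕ 7) ⊗ (2 ⊕ -3)) ⊗ ((9 ⊗ -2) ⊕ (-4 ⊕ -1))) = -11

Expand innermost to outermost. Recall ⊕ takes the minimum of its arguments and ⊗ takes their sum. Working out the expression (((-4 ⊕ 7) ⊗ (2 ⊕ -3)) ⊗ ((9 ⊗ -2) ⊕ (-4 ⊕ -1))) gives -11.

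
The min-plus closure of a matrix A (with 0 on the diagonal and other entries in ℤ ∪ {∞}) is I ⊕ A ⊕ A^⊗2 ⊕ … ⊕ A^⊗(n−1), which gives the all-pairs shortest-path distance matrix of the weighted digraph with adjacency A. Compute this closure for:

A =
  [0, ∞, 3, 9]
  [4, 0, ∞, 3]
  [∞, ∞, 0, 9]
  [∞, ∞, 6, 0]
Closure =
  [0, ∞, 3, 9]
  [4, 0, 7, 3]
  [∞, ∞, 0, 9]
  [∞, ∞, 6, 0]

This is the Floyd-Warshall all-pairs shortest-path computation. For each intermediate vertex k = 0, 1, …, 3, update dist[i][j] ← min(dist[i][j], dist[i][k] + dist[k][j]). The final matrix gives, for each (i, j), the minimum total weight of any directed path from i to j (possibly empty when i = j).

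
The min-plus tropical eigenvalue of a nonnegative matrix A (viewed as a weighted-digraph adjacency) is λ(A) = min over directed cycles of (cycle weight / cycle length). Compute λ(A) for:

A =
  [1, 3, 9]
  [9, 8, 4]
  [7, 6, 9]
λ(A) = 1

Enumerate directed cycles and compute their means (weight / length). Sample:
  cycle 0 → 0: weight = 1, length = 1, mean = 1/1 ≈ 1.000
  cycle 1 → 1: weight = 8, length = 1, mean = 8/1 ≈ 8.000
  cycle 2 → 2: weight = 9, length = 1, mean = 9/1 ≈ 9.000
  cycle 0 → 1 → 0: weight = 12, length = 2, mean = 12/2 ≈ 6.000
  cycle 0 → 2 → 0: weight = 16, length = 2, mean = 16/2 ≈ 8.000
  cycle 1 → 0 → 1: weight = 12, length = 2, mean = 12/2 ≈ 6.000
Minimum mean = 1.000, attained e.g. along the cycle 0 → 0 with weight 1 and length 1. So λ(A) = 1/1 = 1.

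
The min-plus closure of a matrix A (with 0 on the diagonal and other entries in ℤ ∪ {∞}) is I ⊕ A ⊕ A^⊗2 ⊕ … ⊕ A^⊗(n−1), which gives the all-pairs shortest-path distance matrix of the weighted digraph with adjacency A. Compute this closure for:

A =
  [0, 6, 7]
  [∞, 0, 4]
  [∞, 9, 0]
Closure =
  [0, 6, 7]
  [∞, 0, 4]
  [∞, 9, 0]

This is the Floyd-Warshall all-pairs shortest-path computation. For each intermediate vertex k = 0, 1, …, 2, update dist[i][j] ← min(dist[i][j], dist[i][k] + dist[k][j]). The final matrix gives, for each (i, j), the minimum total weight of any directed path from i to j (possibly empty when i = j).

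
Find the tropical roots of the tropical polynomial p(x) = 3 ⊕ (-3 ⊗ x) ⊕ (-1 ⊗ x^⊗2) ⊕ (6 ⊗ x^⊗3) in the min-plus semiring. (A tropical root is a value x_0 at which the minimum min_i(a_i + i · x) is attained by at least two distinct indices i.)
Roots: {-7, -2, 6}

Each tropical root is a break point of the lower envelope of the lines y = a_i + i · x (there are 4 lines, with slopes 0, 1, ..., 3). Only the lines that attain the minimum somewhere contribute to roots; other lines are dominated. Here the surviving (envelope) indices are i = 3, i = 2, i = 1, i = 0.
Intersections between consecutive envelope lines give the roots: for adjacent envelope indices i < j the intersection is x = (a_i − a_j) / (j − i). Reading off the sorted break points: {-7, -2, 6}.
Verification: at each break x_0, at least two indices attain the minimum of min_i(a_i + i · x_0).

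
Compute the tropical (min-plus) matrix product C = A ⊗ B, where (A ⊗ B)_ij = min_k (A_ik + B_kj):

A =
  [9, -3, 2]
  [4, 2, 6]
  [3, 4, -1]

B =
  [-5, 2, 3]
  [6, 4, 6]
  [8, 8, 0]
A ⊗ B =
  [3, 1, 2]
  [-1, 6, 6]
  [-2, 5, -1]

Apply the min-plus product entry-by-entry:
  C[0][0] = min over k of (A[0][0] + B[0][0] = 9 + -5 = 4, A[0][1] + B[1][0] = -3 + 6 = 3, A[0][2] + B[2][0] = 2 + 8 = 10) = 3 (attained at k = 1)
  C[0][1] = min over k of (A[0][0] + B[0][1] = 9 + 2 = 11, A[0][1] + B[1][1] = -3 + 4 = 1, A[0][2] + B[2][1] = 2 + 8 = 10) = 1 (attained at k = 1)
  C[0][2] = min over k of (A[0][0] + B[0][2] = 9 + 3 = 12, A[0][1] + B[1][2] = -3 + 6 = 3, A[0][2] + B[2][2] = 2 + 0 = 2) = 2 (attained at k = 2)
  C[1][0] = min over k of (A[1][0] + B[0][0] = 4 + -5 = -1, A[1][1] + B[1][0] = 2 + 6 = 8, A[1][2] + B[2][0] = 6 + 8 = 14) = -1 (attained at k = 0)
  C[1][1] = min over k of (A[1][0] + B[0][1] = 4 + 2 = 6, A[1][1] + B[1][1] = 2 + 4 = 6, A[1][2] + B[2][1] = 6 + 8 = 14) = 6 (attained at k = 0)
  C[1][2] = min over k of (A[1][0] + B[0][2] = 4 + 3 = 7, A[1][1] + B[1][2] = 2 + 6 = 8, A[1][2] + B[2][2] = 6 + 0 = 6) = 6 (attained at k = 2)
  C[2][0] = min over k of (A[2][0] + B[0][0] = 3 + -5 = -2, A[2][1] + B[1][0] = 4 + 6 = 10, A[2][2] + B[2][0] = -1 + 8 = 7) = -2 (attained at k = 0)
  C[2][1] = min over k of (A[2][0] + B[0][1] = 3 + 2 = 5, A[2][1] + B[1][1] = 4 + 4 = 8, A[2][2] + B[2][1] = -1 + 8 = 7) = 5 (attained at k = 0)
  C[2][2] = min over k of (A[2][0] + B[0][2] = 3 + 3 = 6, A[2][1] + B[1][2] = 4 + 6 = 10, A[2][2] + B[2][2] = -1 + 0 = -1) = -1 (attained at k = 2)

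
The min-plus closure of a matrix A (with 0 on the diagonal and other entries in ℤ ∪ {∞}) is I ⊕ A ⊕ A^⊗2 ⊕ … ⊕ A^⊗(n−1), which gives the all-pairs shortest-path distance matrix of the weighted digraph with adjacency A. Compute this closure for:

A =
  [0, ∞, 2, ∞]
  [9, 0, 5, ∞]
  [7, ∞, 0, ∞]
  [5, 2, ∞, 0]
Closure =
  [0, ∞, 2, ∞]
  [9, 0, 5, ∞]
  [7, ∞, 0, ∞]
  [5, 2, 7, 0]

This is the Floyd-Warshall all-pairs shortest-path computation. For each intermediate vertex k = 0, 1, …, 3, update dist[i][j] ← min(dist[i][j], dist[i][k] + dist[k][j]). The final matrix gives, for each (i, j), the minimum total weight of any directed path from i to j (possibly empty when i = j).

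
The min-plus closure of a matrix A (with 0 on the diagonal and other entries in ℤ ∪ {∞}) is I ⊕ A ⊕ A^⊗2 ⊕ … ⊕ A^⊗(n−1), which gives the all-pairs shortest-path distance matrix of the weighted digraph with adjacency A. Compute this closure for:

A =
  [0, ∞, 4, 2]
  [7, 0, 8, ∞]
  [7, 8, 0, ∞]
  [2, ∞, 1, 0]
Closure =
  [0, 11, 3, 2]
  [7, 0, 8, 9]
  [7, 8, 0, 9]
  [2, 9, 1, 0]

This is the Floyd-Warshall all-pairs shortest-path computation. For each intermediate vertex k = 0, 1, …, 3, update dist[i][j] ← min(dist[i][j], dist[i][k] + dist[k][j]). The final matrix gives, for each (i, j), the minimum total weight of any directed path from i to j (possibly empty when i = j).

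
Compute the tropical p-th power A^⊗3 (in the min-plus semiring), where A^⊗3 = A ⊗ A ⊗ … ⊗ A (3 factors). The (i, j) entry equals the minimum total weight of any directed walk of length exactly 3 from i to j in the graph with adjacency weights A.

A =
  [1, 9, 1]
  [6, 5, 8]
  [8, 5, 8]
A^⊗3 =
  [3, 7, 3]
  [8, 12, 8]
  [10, 14, 10]

Each entry (A^⊗3)_ij equals the minimum over all length-3 walks i = v_0 → v_1 → … → v_3 = j of Σ_t A[v_t][v_{t+1}]. For example, for (i, j) = (0, 2) we minimise over 9 possible intermediate vertex sequences; the minimum is 3, attained along the walk 0 → 0 → 0 → 2.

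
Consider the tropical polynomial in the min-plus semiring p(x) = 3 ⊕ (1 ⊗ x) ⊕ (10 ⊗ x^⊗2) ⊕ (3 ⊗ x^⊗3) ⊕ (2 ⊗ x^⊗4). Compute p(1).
p(1) = 2

A tropical monomial a ⊗ x^⊗i evaluates to a + i · x. Evaluating each term at x = 1:
  Term 0 contributes 3 + 0 · 1 = 3
  Term 1 contributes 1 + 1 · 1 = 2
  Term 2 contributes 10 + 2 · 1 = 12
  Term 3 contributes 3 + 3 · 1 = 6
  Term 4 contributes 2 + 4 · 1 = 6
p(1) = ⊕ of these = min[3, 2, 12, 6, 6] = 2.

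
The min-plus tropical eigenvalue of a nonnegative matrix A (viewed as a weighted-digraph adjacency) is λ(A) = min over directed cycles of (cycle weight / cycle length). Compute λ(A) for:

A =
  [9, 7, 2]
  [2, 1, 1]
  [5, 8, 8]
λ(A) = 1

Enumerate directed cycles and compute their means (weight / length). Sample:
  cycle 0 → 0: weight = 9, length = 1, mean = 9/1 ≈ 9.000
  cycle 1 → 1: weight = 1, length = 1, mean = 1/1 ≈ 1.000
  cycle 2 → 2: weight = 8, length = 1, mean = 8/1 ≈ 8.000
  cycle 0 → 1 → 0: weight = 9, length = 2, mean = 9/2 ≈ 4.500
  cycle 0 → 2 → 0: weight = 7, length = 2, mean = 7/2 ≈ 3.500
  cycle 1 → 0 → 1: weight = 9, length = 2, mean = 9/2 ≈ 4.500
Minimum mean = 1.000, attained e.g. along the cycle 1 → 1 with weight 1 and length 1. So λ(A) = 1/1 = 1.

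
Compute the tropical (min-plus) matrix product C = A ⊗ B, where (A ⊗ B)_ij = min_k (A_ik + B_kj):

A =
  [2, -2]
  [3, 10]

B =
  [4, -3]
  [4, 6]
A ⊗ B =
  [2, -1]
  [7, 0]

Apply the min-plus product entry-by-entry:
  C[0][0] = min over k of (A[0][0] + B[0][0] = 2 + 4 = 6, A[0][1] + B[1][0] = -2 + 4 = 2) = 2 (attained at k = 1)
  C[0][1] = min over k of (A[0][0] + B[0][1] = 2 + -3 = -1, A[0][1] + B[1][1] = -2 + 6 = 4) = -1 (attained at k = 0)
  C[1][0] = min over k of (A[1][0] + B[0][0] = 3 + 4 = 7, A[1][1] + B[1][0] = 10 + 4 = 14) = 7 (attained at k = 0)
  C[1][1] = min over k of (A[1][0] + B[0][1] = 3 + -3 = 0, A[1][1] + B[1][1] = 10 + 6 = 16) = 0 (attained at k = 0)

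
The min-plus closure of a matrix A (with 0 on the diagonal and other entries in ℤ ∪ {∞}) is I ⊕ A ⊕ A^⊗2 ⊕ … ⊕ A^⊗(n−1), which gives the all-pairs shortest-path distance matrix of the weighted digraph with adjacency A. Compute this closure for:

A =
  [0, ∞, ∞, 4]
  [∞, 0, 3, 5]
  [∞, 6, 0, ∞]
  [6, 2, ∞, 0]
Closure =
  [0, 6, 9, 4]
  [11, 0, 3, 5]
  [17, 6, 0, 11]
  [6, 2, 5, 0]

This is the Floyd-Warshall all-pairs shortest-path computation. For each intermediate vertex k = 0, 1, …, 3, update dist[i][j] ← min(dist[i][j], dist[i][k] + dist[k][j]). The final matrix gives, for each (i, j), the minimum total weight of any directed path from i to j (possibly empty when i = j).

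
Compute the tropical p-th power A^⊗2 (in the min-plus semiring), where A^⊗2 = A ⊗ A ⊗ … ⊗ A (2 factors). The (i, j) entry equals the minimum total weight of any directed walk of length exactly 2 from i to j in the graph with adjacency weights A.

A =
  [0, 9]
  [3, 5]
A^⊗2 =
  [0, 9]
  [3, 10]

Each entry (A^⊗2)_ij equals the minimum over all length-2 walks i = v_0 → v_1 → … → v_2 = j of Σ_t A[v_t][v_{t+1}]. For example, for (i, j) = (0, 1) we minimise over 2 possible intermediate vertex sequences; the minimum is 9, attained along the walk 0 → 0 → 1.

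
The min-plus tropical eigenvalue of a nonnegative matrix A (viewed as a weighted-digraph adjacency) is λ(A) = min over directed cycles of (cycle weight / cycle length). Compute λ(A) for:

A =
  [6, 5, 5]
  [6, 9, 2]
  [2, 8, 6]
λ(A) = 3

Enumerate directed cycles and compute their means (weight / length). Sample:
  cycle 0 → 0: weight = 6, length = 1, mean = 6/1 ≈ 6.000
  cycle 1 → 1: weight = 9, length = 1, mean = 9/1 ≈ 9.000
  cycle 2 → 2: weight = 6, length = 1, mean = 6/1 ≈ 6.000
  cycle 0 → 1 → 0: weight = 11, length = 2, mean = 11/2 ≈ 5.500
  cycle 0 → 2 → 0: weight = 7, length = 2, mean = 7/2 ≈ 3.500
  cycle 1 → 0 → 1: weight = 11, length = 2, mean = 11/2 ≈ 5.500
Minimum mean = 3.000, attained e.g. along the cycle 0 → 1 → 2 → 0 with weight 9 and length 3. So λ(A) = 9/3 = 3.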